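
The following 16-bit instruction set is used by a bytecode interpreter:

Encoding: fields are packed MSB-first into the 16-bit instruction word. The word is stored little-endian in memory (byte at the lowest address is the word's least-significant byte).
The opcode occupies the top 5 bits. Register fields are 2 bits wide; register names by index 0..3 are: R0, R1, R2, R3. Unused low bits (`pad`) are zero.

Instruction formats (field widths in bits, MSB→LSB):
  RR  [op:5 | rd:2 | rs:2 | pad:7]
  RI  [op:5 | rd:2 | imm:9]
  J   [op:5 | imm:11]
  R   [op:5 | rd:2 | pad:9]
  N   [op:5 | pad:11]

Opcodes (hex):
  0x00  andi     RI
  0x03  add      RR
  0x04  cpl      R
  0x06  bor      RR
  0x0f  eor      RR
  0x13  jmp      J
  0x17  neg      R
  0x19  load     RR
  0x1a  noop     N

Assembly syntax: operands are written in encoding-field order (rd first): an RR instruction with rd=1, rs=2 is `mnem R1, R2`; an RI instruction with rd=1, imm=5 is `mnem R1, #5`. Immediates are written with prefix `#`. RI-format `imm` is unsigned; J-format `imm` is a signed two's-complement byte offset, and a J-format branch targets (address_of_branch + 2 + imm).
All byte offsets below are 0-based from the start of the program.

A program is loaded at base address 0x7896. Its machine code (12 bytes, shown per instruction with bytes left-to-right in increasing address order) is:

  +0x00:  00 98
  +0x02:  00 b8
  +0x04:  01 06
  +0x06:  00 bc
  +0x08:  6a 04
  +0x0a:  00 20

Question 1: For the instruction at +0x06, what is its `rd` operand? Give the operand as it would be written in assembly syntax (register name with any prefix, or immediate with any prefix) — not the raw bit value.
+0x06: 00 bc ⇒ word 0xbc00 (little)
  top 5b → 0x17 → neg [R]
  rd: (w>>9)&0x3=0x2 → R2

R2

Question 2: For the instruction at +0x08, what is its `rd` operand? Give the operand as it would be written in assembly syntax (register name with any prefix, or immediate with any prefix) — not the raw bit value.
[08] 6a 04 → 0x046a
  top 5b → 0x0 → andi [RI]
  rd: (w>>9)&0x3=0x2 → R2
  imm: (w>>0)&0x1ff=0x6a → #106

R2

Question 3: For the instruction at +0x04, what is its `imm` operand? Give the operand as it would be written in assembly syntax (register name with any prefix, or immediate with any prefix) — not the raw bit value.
#1

off 0x04: read 01 06 as little → 0x0601
  op=0x0601>>11=0x0 ⇒ andi (RI)
  rd: (w>>9)&0x3=0x3 → R3
  imm: (w>>0)&0x1ff=0x1 → #1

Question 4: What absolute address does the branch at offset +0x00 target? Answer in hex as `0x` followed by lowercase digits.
+0x00: 00 98 ⇒ word 0x9800 (little)
  top 5b → 0x13 → jmp [J]
  imm: (w>>0)&0x7ff=0x0 → #0
  target = base 0x7896 + off 0x00 + 2 + imm 0 = 0x7898

0x7898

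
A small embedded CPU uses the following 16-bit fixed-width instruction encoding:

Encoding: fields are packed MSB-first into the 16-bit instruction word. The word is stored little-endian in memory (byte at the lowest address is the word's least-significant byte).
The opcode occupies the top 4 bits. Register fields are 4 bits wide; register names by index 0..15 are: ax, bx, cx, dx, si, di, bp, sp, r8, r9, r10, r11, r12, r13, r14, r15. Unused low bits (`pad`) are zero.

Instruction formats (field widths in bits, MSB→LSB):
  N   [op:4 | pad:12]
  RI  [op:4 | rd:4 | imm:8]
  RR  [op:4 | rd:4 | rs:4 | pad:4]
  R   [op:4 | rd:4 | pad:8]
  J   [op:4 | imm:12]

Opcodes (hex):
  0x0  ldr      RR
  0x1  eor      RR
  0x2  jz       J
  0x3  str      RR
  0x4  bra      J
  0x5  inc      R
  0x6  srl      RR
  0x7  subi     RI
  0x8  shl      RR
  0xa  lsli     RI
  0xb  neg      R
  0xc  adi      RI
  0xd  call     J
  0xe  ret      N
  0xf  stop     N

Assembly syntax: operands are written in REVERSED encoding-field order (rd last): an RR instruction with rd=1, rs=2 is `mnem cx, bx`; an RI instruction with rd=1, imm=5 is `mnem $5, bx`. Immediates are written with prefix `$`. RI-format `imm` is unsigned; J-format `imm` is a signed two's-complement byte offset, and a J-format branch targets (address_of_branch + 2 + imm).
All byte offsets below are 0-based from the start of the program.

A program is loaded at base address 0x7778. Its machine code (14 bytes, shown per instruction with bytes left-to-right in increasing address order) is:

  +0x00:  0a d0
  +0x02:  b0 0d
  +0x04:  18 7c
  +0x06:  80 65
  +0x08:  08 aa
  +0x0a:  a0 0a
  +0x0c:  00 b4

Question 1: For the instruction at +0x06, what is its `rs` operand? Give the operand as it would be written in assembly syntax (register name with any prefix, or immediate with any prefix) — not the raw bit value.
[06] 80 65 → 0x6580
  top 4b → 0x6 → srl [RR]
  [11:8] rd=5 = di
  [7:4] rs=8 = r8

r8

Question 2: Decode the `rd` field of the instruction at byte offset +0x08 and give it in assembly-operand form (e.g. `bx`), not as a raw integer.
+0x08: 08 aa ⇒ word 0xaa08 (little)
  op=0xaa08>>12=0xa ⇒ lsli (RI)
  rd: (w>>8)&0xf=0xa → r10
  imm: (w>>0)&0xff=0x8 → $8

r10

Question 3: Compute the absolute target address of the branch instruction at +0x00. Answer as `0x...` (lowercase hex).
off 0x00: read 0a d0 as little → 0xd00a
  op=0xd00a>>12=0xd ⇒ call (J)
  imm: (w>>0)&0xfff=0xa → $10
  target = base 0x7778 + off 0x00 + 2 + imm 10 = 0x7784

0x7784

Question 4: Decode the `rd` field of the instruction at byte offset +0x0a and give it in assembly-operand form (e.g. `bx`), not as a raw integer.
r10

+0x0a: a0 0a ⇒ word 0x0aa0 (little)
  top 4b → 0x0 → ldr [RR]
  rd: (w>>8)&0xf=0xa → r10
  rs: (w>>4)&0xf=0xa → r10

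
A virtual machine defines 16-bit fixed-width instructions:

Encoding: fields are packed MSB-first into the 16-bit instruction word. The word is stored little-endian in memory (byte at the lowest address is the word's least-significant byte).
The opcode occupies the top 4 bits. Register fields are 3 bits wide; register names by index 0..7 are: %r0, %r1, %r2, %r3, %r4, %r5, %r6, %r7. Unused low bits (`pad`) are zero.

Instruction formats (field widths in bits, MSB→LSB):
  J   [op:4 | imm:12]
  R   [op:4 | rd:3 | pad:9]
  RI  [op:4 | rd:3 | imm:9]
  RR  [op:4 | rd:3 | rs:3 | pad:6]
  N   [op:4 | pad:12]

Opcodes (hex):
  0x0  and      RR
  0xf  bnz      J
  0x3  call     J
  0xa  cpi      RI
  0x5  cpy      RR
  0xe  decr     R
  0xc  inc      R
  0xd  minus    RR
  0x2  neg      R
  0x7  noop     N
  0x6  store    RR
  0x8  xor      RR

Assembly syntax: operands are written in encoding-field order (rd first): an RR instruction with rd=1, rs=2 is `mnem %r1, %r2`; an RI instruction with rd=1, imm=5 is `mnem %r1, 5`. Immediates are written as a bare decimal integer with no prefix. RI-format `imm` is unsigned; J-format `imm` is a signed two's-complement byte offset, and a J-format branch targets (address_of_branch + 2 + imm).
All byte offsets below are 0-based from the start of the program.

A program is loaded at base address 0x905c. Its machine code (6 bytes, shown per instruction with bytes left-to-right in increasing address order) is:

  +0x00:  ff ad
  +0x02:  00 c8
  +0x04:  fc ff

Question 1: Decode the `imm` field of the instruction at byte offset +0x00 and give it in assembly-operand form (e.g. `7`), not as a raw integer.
@+00  little-endian(ff ad) = 0xadff
  opcode bits[15:12]=0xa: cpi/RI
  [11:9] rd=6 = %r6
  [8:0] imm=511 = 511

511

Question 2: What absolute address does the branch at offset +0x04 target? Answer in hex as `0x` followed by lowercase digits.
+0x04: fc ff ⇒ word 0xfffc (little)
  opcode bits[15:12]=0xf: bnz/J
  imm@[11:0]=0xffc (s12→-4) ⇒ -4
  target = base 0x905c + off 0x04 + 2 + imm -4 = 0x905e

0x905e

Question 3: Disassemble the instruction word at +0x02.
inc %r4

@+02  little-endian(00 c8) = 0xc800
  opcode bits[15:12]=0xc: inc/R
  [11:9] rd=4 = %r4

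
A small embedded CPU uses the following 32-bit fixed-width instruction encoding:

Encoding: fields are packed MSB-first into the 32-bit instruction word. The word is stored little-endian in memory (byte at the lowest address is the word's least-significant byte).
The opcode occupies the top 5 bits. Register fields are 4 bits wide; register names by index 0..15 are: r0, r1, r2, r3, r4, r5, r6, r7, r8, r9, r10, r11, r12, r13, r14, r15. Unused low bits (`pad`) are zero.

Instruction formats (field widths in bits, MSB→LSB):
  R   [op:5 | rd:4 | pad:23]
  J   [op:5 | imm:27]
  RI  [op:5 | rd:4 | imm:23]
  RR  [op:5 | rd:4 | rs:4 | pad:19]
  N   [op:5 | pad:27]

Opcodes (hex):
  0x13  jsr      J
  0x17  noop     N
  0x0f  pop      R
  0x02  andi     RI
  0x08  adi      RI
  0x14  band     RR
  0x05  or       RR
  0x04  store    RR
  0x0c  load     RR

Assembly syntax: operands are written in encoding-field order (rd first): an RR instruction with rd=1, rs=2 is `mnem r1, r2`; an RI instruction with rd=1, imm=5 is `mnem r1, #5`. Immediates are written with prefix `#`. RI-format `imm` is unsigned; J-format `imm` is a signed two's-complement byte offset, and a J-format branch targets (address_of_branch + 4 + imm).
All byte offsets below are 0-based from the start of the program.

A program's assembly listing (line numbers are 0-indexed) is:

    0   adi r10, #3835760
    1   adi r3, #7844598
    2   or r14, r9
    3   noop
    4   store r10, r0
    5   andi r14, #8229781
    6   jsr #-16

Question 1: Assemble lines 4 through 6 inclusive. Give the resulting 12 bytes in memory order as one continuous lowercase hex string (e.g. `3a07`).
0000002595937d17f0ffff9f

L4: store op=0x4:5|rd=10:4|rs=0:4|pad=0:19 ⇒ 0x25000000 ⇒ little 00 00 00 25
L5: andi op=0x2:5|rd=14:4|imm=8229781:23 ⇒ 0x177d9395 ⇒ little 95 93 7d 17
L6: jsr op=0x13:5|imm=-16:27 ⇒ 0x9ffffff0 ⇒ little f0 ff ff 9f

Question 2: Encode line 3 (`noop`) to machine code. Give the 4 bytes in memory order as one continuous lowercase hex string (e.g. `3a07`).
L3: noop op=0x17:5|pad=0:27 ⇒ 0xb8000000 ⇒ little 00 00 00 b8

000000b8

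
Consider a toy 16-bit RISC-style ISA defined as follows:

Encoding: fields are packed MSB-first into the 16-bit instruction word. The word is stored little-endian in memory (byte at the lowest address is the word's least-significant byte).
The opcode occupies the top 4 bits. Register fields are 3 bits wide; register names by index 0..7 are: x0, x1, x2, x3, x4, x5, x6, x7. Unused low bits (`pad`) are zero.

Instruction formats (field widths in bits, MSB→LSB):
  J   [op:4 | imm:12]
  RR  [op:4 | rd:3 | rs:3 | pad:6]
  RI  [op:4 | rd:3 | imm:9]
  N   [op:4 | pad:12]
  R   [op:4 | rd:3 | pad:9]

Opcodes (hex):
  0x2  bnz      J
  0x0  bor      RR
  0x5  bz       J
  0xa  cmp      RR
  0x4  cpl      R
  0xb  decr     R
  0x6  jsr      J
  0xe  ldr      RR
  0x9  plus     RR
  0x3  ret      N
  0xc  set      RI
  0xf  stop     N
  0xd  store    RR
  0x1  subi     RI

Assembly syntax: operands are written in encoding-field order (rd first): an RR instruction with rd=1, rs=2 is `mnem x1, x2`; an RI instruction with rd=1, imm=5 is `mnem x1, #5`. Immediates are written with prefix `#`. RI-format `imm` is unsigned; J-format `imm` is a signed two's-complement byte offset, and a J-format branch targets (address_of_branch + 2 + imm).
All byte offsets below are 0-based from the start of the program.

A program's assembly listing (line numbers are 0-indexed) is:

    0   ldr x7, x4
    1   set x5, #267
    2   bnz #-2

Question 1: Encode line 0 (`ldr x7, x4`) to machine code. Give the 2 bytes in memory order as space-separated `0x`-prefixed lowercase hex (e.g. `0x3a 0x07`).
0. ldr fields op=0xe:4|rd=7:3|rs=4:3|pad=0:6 → word ef00h → 00 ef

0x00 0xef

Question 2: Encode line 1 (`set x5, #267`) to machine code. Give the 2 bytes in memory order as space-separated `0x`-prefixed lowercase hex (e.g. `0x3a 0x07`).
L1: set op=0xc:4|rd=5:3|imm=267:9 ⇒ 0xcb0b ⇒ little 0b cb

0x0b 0xcb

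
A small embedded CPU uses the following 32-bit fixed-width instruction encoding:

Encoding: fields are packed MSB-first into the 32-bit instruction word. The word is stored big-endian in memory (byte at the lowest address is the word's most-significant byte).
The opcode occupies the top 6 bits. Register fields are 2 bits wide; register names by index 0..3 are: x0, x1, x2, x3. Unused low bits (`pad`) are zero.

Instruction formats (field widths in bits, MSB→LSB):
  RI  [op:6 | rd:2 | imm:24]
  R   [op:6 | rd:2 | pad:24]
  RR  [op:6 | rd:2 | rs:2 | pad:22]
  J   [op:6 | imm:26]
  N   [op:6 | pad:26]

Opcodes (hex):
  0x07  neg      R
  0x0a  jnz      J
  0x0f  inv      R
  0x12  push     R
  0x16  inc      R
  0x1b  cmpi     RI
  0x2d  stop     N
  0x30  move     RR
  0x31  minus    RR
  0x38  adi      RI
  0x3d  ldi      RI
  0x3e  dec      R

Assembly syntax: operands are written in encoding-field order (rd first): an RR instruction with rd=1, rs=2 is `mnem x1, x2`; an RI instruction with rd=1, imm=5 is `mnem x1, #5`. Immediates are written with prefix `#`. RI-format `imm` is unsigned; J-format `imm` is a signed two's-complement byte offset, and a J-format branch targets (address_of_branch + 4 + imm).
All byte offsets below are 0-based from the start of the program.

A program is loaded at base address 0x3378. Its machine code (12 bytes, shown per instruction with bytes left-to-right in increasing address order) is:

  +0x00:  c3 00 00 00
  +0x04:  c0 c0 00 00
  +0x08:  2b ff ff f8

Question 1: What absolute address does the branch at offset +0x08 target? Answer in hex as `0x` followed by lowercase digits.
0x337c

+0x08: 2b ff ff f8 ⇒ word 0x2bfffff8 (big)
  opcode bits[31:26]=0xa: jnz/J
  imm@[25:0]=0x3fffff8 (s26→-8) ⇒ #-8
  target = base 0x3378 + off 0x08 + 4 + imm -8 = 0x337c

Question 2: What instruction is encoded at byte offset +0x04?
+0x04: c0 c0 00 00 ⇒ word 0xc0c00000 (big)
  op=0xc0c00000>>26=0x30 ⇒ move (RR)
  rd@[25:24]=0x0 ⇒ x0
  rs@[23:22]=0x3 ⇒ x3

move x0, x3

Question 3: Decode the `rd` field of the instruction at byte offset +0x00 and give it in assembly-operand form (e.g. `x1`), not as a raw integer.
x3

+0x00: c3 00 00 00 ⇒ word 0xc3000000 (big)
  opcode bits[31:26]=0x30: move/RR
  [25:24] rd=3 = x3
  [23:22] rs=0 = x0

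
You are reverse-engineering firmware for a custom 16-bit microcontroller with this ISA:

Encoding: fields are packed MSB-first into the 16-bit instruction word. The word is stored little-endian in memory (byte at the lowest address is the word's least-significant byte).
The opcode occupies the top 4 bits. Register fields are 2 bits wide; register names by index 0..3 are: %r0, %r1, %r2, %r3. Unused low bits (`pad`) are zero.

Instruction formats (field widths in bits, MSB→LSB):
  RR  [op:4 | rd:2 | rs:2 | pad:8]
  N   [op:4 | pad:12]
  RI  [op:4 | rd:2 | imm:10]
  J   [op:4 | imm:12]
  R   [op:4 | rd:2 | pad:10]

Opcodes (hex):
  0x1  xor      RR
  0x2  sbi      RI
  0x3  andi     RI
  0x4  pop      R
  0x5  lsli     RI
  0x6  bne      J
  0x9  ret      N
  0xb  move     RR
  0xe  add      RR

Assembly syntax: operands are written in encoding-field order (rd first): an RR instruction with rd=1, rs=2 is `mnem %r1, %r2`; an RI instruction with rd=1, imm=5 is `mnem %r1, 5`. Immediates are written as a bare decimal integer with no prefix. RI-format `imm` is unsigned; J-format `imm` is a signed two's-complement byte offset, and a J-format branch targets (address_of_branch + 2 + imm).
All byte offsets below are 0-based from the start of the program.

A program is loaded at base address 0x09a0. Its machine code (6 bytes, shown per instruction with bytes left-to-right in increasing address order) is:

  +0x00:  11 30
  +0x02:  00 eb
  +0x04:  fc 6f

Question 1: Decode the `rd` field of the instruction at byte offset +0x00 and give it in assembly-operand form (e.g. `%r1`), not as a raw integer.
%r0

[00] 11 30 → 0x3011
  op=0x3011>>12=0x3 ⇒ andi (RI)
  rd: (w>>10)&0x3=0x0 → %r0
  imm: (w>>0)&0x3ff=0x11 → 17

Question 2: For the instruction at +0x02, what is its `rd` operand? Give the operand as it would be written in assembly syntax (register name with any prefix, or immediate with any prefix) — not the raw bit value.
%r2

[02] 00 eb → 0xeb00
  opcode bits[15:12]=0xe: add/RR
  rd@[11:10]=0x2 ⇒ %r2
  rs@[9:8]=0x3 ⇒ %r3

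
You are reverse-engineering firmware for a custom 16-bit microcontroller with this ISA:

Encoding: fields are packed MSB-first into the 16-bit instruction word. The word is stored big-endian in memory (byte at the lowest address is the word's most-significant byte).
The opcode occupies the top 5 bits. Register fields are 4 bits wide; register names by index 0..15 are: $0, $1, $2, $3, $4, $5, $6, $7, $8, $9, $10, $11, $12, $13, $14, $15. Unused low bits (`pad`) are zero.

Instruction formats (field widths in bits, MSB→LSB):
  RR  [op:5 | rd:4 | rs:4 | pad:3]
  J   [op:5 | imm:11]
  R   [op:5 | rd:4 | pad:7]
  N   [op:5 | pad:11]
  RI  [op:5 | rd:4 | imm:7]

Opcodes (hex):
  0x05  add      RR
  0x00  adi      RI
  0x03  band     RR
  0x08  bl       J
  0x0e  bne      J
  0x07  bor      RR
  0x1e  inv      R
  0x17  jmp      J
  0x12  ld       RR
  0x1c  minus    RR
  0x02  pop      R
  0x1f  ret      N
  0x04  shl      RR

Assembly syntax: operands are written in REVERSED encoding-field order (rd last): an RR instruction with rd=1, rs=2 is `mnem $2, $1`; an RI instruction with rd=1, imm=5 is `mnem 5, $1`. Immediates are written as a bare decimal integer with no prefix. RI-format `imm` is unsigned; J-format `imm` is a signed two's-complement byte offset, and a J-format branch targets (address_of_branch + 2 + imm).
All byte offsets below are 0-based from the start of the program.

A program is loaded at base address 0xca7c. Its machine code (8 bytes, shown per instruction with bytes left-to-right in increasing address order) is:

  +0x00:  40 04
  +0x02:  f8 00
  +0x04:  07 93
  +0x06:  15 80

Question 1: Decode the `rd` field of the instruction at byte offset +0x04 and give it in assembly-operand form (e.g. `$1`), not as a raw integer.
$15

off 0x04: read 07 93 as big → 0x0793
  top 5b → 0x0 → adi [RI]
  [10:7] rd=15 = $15
  [6:0] imm=19 = 19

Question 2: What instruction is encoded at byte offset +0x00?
[00] 40 04 → 0x4004
  opcode bits[15:11]=0x8: bl/J
  imm: (w>>0)&0x7ff=0x4 → 4

bl 4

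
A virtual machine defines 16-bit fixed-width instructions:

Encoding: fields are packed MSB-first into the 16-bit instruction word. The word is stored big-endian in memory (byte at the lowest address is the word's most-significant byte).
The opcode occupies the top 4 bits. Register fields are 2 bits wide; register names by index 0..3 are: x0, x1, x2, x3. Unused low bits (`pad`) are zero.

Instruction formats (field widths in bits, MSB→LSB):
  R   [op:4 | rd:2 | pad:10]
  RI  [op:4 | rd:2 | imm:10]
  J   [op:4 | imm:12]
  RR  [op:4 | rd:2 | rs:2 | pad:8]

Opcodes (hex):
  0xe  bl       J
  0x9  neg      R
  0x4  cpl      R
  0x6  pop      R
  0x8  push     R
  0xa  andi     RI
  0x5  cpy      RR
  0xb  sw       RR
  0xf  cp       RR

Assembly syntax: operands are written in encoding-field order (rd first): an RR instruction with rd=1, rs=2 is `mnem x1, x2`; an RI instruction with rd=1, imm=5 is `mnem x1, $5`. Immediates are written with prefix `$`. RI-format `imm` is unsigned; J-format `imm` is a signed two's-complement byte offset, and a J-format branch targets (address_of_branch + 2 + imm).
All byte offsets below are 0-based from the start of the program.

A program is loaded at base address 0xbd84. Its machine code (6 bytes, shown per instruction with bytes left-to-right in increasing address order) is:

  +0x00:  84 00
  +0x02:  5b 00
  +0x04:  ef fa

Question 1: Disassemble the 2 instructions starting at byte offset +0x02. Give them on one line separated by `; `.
off 0x02: read 5b 00 as big → 0x5b00
  op=0x5b00>>12=0x5 ⇒ cpy (RR)
  rd: (w>>10)&0x3=0x2 → x2
  rs: (w>>8)&0x3=0x3 → x3
off 0x04: read ef fa as big → 0xeffa
  op=0xeffa>>12=0xe ⇒ bl (J)
  imm: (w>>0)&0xfff=0xffa (s12→-6) → $-6

cpy x2, x3; bl $-6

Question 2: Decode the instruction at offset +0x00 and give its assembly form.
push x1

+0x00: 84 00 ⇒ word 0x8400 (big)
  op=0x8400>>12=0x8 ⇒ push (R)
  rd@[11:10]=0x1 ⇒ x1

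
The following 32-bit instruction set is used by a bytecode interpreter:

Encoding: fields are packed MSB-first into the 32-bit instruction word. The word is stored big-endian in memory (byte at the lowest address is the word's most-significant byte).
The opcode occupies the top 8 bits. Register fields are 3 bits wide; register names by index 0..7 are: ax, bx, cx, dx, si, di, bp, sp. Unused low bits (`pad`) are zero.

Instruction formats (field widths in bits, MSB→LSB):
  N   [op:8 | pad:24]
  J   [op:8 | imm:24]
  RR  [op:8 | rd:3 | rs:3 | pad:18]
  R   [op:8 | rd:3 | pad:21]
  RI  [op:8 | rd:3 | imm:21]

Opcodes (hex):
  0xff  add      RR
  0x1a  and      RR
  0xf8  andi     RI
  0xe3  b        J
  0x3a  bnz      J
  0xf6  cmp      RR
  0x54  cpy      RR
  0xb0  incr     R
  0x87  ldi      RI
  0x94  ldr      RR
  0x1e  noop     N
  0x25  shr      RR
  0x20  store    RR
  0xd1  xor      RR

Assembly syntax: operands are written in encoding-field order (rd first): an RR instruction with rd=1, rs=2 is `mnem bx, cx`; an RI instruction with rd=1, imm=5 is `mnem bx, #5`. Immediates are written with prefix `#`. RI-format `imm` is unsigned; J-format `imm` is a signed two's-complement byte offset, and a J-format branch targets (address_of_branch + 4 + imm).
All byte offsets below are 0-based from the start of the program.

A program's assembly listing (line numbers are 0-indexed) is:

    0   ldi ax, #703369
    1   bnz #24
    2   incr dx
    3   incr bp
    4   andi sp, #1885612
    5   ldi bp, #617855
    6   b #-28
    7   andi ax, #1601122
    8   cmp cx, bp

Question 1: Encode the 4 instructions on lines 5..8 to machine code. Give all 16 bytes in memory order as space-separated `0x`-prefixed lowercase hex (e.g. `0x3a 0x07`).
5. ldi fields op=0x87:8|rd=6:3|imm=617855:21 → word 87c96d7fh → 87 c9 6d 7f
6. b fields op=0xe3:8|imm=-28:24 → word e3ffffe4h → e3 ff ff e4
7. andi fields op=0xf8:8|rd=0:3|imm=1601122:21 → word f8186e62h → f8 18 6e 62
8. cmp fields op=0xf6:8|rd=2:3|rs=6:3|pad=0:18 → word f6580000h → f6 58 00 00

0x87 0xc9 0x6d 0x7f 0xe3 0xff 0xff 0xe4 0xf8 0x18 0x6e 0x62 0xf6 0x58 0x00 0x00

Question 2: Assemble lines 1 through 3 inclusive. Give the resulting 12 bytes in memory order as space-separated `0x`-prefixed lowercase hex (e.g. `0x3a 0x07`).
0x3a 0x00 0x00 0x18 0xb0 0x60 0x00 0x00 0xb0 0xc0 0x00 0x00

1. bnz fields op=0x3a:8|imm=24:24 → word 3a000018h → 3a 00 00 18
2. incr fields op=0xb0:8|rd=3:3|pad=0:21 → word b0600000h → b0 60 00 00
3. incr fields op=0xb0:8|rd=6:3|pad=0:21 → word b0c00000h → b0 c0 00 00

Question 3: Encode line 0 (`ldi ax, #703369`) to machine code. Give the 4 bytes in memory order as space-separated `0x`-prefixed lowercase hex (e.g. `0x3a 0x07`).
0x87 0x0a 0xbb 0x89

line 0 (ldi): pack op=0x87:8|rd=0:3|imm=703369:21 = 0x870abb89; big→ 87 0a bb 89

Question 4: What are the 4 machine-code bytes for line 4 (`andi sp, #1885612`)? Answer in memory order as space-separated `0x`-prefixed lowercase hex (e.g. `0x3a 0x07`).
0xf8 0xfc 0xc5 0xac

4. andi fields op=0xf8:8|rd=7:3|imm=1885612:21 → word f8fcc5ach → f8 fc c5 ac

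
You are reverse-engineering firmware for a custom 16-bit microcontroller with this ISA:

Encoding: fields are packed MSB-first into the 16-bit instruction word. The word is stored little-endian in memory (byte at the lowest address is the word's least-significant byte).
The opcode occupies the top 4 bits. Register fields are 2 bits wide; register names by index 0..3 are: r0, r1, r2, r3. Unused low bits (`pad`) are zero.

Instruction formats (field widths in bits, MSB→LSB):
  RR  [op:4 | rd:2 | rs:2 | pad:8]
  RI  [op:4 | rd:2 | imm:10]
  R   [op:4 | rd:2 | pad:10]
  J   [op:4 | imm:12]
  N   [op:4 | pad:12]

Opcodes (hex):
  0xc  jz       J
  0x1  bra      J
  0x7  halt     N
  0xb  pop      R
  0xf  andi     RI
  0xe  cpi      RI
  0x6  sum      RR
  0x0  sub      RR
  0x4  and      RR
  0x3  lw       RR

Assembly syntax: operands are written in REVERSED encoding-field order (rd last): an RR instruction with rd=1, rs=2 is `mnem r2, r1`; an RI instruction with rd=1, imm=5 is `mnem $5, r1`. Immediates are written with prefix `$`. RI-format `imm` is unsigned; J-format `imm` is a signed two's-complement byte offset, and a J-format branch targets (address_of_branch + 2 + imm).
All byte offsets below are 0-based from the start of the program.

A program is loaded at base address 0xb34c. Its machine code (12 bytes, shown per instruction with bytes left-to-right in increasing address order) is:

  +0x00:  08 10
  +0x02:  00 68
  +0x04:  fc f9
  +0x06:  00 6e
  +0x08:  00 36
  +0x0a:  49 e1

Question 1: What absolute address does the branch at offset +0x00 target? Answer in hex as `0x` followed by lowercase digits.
0xb356

+0x00: 08 10 ⇒ word 0x1008 (little)
  opcode bits[15:12]=0x1: bra/J
  imm@[11:0]=0x8 ⇒ $8
  target = base 0xb34c + off 0x00 + 2 + imm 8 = 0xb356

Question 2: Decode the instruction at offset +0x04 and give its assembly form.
andi $508, r2

@+04  little-endian(fc f9) = 0xf9fc
  opcode bits[15:12]=0xf: andi/RI
  [11:10] rd=2 = r2
  [9:0] imm=508 = $508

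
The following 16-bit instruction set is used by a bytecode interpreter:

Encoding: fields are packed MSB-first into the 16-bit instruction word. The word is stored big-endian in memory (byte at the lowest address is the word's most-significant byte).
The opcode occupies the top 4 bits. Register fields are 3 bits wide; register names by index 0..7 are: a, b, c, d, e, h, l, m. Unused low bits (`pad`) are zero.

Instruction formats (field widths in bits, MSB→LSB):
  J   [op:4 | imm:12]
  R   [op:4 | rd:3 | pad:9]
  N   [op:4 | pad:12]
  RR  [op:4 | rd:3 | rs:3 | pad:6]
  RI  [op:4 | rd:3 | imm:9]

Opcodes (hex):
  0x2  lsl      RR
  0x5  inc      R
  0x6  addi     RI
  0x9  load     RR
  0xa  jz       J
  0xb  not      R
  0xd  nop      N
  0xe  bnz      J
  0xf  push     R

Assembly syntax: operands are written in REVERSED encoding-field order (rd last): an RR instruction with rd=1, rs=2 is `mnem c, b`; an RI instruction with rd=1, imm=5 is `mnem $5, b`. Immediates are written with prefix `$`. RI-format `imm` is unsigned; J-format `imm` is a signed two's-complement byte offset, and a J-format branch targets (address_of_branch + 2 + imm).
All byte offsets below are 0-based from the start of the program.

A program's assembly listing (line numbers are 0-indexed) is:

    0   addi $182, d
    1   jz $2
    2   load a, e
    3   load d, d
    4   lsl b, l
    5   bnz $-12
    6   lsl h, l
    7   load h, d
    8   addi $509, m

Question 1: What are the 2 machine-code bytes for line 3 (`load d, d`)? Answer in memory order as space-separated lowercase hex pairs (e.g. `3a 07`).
96 c0

line 3 (load): pack op=0x9:4|rd=3:3|rs=3:3|pad=0:6 = 0x96c0; big→ 96 c0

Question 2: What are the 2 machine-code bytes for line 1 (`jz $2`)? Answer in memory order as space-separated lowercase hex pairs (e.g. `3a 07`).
1. jz fields op=0xa:4|imm=2:12 → word a002h → a0 02

a0 02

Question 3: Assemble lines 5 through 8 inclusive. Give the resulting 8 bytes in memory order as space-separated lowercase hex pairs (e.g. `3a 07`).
ef f4 2d 40 97 40 6f fd

line 5 (bnz): pack op=0xe:4|imm=-12:12 = 0xeff4; big→ ef f4
line 6 (lsl): pack op=0x2:4|rd=6:3|rs=5:3|pad=0:6 = 0x2d40; big→ 2d 40
line 7 (load): pack op=0x9:4|rd=3:3|rs=5:3|pad=0:6 = 0x9740; big→ 97 40
line 8 (addi): pack op=0x6:4|rd=7:3|imm=509:9 = 0x6ffd; big→ 6f fd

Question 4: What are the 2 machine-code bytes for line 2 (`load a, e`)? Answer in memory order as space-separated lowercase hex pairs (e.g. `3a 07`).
98 00

2. load fields op=0x9:4|rd=4:3|rs=0:3|pad=0:6 → word 9800h → 98 00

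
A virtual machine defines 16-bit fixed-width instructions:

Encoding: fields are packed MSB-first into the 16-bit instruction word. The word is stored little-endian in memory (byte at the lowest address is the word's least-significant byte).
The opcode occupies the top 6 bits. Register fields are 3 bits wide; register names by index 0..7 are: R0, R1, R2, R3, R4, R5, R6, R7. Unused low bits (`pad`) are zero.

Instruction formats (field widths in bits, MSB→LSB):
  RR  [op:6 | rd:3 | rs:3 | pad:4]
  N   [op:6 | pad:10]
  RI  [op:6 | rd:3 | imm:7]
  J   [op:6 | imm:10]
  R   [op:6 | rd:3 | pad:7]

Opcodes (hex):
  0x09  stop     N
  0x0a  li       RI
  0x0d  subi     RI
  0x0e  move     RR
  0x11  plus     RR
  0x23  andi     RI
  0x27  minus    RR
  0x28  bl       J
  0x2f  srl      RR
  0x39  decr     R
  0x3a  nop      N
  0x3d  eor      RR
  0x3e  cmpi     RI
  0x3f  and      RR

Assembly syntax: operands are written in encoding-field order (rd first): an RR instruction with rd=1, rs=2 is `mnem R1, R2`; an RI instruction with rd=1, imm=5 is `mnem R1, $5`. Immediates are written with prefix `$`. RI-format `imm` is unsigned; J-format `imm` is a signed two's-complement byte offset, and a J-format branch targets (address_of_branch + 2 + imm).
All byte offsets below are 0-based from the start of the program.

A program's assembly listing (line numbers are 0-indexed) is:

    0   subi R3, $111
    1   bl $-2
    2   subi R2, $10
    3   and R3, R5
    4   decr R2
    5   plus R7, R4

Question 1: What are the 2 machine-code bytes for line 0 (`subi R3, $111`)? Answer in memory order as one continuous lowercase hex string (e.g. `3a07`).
line 0 (subi): pack op=0xd:6|rd=3:3|imm=111:7 = 0x35ef; little→ ef 35

ef35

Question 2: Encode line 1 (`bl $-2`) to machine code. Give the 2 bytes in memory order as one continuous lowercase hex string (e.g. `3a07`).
fea3

1. bl fields op=0x28:6|imm=-2:10 → word a3feh → fe a3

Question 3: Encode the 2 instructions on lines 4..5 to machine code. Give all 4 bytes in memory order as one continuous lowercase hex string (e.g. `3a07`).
00e5c047

line 4 (decr): pack op=0x39:6|rd=2:3|pad=0:7 = 0xe500; little→ 00 e5
line 5 (plus): pack op=0x11:6|rd=7:3|rs=4:3|pad=0:4 = 0x47c0; little→ c0 47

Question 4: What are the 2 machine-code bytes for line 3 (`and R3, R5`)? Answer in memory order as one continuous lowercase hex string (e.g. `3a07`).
L3: and op=0x3f:6|rd=3:3|rs=5:3|pad=0:4 ⇒ 0xfdd0 ⇒ little d0 fd

d0fd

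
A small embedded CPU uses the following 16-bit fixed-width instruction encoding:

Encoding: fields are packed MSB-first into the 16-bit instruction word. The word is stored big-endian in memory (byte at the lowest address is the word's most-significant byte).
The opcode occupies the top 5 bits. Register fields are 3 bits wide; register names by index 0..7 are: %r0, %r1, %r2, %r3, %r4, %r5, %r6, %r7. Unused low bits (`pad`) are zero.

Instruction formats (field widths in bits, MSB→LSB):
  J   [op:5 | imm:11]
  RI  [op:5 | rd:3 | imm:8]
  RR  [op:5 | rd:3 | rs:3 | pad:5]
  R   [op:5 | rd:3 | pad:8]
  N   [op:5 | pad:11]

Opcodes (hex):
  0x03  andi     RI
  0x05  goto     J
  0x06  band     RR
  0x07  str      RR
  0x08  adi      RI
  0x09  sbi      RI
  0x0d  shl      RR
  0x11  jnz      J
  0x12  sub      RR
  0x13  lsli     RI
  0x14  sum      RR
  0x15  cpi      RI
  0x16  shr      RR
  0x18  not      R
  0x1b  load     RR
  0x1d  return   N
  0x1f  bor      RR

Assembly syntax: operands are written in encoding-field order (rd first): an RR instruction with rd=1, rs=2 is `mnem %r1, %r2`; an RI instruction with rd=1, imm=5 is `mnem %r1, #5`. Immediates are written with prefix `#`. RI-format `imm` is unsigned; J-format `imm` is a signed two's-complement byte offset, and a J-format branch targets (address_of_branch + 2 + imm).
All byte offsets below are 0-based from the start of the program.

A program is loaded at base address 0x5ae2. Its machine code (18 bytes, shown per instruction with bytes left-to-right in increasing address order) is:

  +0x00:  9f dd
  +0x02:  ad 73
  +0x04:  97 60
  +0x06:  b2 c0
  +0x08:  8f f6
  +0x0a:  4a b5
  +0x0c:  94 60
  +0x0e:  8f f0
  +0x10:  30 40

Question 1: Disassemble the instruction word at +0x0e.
@+0e  big-endian(8f f0) = 0x8ff0
  top 5b → 0x11 → jnz [J]
  [10:0] imm=2032 (s11→-16) = #-16

jnz #-16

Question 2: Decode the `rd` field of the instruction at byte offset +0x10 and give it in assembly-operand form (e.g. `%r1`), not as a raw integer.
@+10  big-endian(30 40) = 0x3040
  top 5b → 0x6 → band [RR]
  [10:8] rd=0 = %r0
  [7:5] rs=2 = %r2

%r0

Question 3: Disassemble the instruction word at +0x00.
lsli %r7, #221

off 0x00: read 9f dd as big → 0x9fdd
  opcode bits[15:11]=0x13: lsli/RI
  rd: (w>>8)&0x7=0x7 → %r7
  imm: (w>>0)&0xff=0xdd → #221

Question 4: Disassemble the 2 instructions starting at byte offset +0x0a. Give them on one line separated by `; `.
off 0x0a: read 4a b5 as big → 0x4ab5
  top 5b → 0x9 → sbi [RI]
  rd: (w>>8)&0x7=0x2 → %r2
  imm: (w>>0)&0xff=0xb5 → #181
off 0x0c: read 94 60 as big → 0x9460
  top 5b → 0x12 → sub [RR]
  rd: (w>>8)&0x7=0x4 → %r4
  rs: (w>>5)&0x7=0x3 → %r3

sbi %r2, #181; sub %r4, %r3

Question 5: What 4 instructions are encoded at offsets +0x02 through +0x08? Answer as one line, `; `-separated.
cpi %r5, #115; sub %r7, %r3; shr %r2, %r6; jnz #-10

@+02  big-endian(ad 73) = 0xad73
  opcode bits[15:11]=0x15: cpi/RI
  rd@[10:8]=0x5 ⇒ %r5
  imm@[7:0]=0x73 ⇒ #115
@+04  big-endian(97 60) = 0x9760
  opcode bits[15:11]=0x12: sub/RR
  rd@[10:8]=0x7 ⇒ %r7
  rs@[7:5]=0x3 ⇒ %r3
@+06  big-endian(b2 c0) = 0xb2c0
  opcode bits[15:11]=0x16: shr/RR
  rd@[10:8]=0x2 ⇒ %r2
  rs@[7:5]=0x6 ⇒ %r6
@+08  big-endian(8f f6) = 0x8ff6
  opcode bits[15:11]=0x11: jnz/J
  imm@[10:0]=0x7f6 (s11→-10) ⇒ #-10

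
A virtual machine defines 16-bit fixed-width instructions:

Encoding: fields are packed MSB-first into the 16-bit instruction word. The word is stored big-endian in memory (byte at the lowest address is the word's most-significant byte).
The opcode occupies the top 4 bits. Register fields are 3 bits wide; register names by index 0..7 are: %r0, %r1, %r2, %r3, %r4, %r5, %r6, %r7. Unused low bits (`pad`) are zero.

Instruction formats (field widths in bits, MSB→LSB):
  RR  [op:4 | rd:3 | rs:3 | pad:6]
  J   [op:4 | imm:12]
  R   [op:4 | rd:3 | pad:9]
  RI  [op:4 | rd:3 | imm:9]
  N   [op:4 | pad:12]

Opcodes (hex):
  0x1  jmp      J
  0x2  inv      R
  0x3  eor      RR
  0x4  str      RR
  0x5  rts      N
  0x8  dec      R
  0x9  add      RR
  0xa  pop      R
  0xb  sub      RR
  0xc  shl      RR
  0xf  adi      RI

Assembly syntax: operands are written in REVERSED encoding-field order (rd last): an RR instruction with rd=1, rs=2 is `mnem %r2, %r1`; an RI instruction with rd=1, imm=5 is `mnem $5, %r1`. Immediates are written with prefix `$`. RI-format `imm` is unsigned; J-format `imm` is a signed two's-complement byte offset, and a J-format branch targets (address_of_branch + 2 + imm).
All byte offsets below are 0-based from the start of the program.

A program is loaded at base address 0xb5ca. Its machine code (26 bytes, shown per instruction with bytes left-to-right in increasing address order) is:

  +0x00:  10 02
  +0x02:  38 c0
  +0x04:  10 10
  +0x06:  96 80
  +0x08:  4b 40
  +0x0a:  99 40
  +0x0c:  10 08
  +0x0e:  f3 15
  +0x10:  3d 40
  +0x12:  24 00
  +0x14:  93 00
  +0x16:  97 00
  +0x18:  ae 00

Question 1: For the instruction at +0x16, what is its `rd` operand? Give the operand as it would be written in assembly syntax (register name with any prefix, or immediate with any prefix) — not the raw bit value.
[16] 97 00 → 0x9700
  opcode bits[15:12]=0x9: add/RR
  rd: (w>>9)&0x7=0x3 → %r3
  rs: (w>>6)&0x7=0x4 → %r4

%r3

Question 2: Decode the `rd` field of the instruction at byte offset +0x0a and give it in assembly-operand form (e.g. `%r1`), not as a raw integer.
%r4

+0x0a: 99 40 ⇒ word 0x9940 (big)
  op=0x9940>>12=0x9 ⇒ add (RR)
  [11:9] rd=4 = %r4
  [8:6] rs=5 = %r5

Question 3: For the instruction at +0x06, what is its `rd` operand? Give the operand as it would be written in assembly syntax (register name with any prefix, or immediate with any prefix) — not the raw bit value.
%r3

[06] 96 80 → 0x9680
  top 4b → 0x9 → add [RR]
  [11:9] rd=3 = %r3
  [8:6] rs=2 = %r2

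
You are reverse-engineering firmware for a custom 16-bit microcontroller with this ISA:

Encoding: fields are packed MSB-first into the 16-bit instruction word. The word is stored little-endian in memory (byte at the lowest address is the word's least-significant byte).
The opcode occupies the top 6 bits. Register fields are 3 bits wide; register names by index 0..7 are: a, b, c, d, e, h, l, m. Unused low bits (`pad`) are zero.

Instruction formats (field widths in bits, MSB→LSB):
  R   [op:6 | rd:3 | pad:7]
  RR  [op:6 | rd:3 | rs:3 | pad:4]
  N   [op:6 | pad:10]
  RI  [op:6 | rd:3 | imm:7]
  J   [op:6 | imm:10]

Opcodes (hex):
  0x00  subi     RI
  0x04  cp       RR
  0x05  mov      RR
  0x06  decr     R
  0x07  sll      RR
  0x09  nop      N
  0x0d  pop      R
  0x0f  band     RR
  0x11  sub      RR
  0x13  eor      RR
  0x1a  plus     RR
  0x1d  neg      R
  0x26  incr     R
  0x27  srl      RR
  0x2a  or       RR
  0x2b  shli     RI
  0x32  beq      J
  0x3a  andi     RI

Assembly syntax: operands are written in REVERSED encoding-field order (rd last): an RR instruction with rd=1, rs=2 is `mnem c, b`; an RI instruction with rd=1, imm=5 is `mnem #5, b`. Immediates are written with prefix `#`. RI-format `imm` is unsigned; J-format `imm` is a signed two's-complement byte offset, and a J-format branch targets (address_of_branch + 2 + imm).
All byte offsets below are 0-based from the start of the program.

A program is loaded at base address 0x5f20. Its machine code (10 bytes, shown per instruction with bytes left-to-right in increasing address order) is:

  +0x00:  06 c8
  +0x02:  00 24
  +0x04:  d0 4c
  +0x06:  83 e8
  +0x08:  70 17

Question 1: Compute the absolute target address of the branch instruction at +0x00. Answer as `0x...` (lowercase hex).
@+00  little-endian(06 c8) = 0xc806
  op=0xc806>>10=0x32 ⇒ beq (J)
  imm: (w>>0)&0x3ff=0x6 → #6
  target = base 0x5f20 + off 0x00 + 2 + imm 6 = 0x5f28

0x5f28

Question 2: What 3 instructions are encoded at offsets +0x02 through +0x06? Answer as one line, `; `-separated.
+0x02: 00 24 ⇒ word 0x2400 (little)
  op=0x2400>>10=0x9 ⇒ nop (N)
+0x04: d0 4c ⇒ word 0x4cd0 (little)
  op=0x4cd0>>10=0x13 ⇒ eor (RR)
  rd@[9:7]=0x1 ⇒ b
  rs@[6:4]=0x5 ⇒ h
+0x06: 83 e8 ⇒ word 0xe883 (little)
  op=0xe883>>10=0x3a ⇒ andi (RI)
  rd@[9:7]=0x1 ⇒ b
  imm@[6:0]=0x3 ⇒ #3

nop; eor h, b; andi #3, b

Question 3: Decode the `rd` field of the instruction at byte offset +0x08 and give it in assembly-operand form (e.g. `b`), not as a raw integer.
l

+0x08: 70 17 ⇒ word 0x1770 (little)
  op=0x1770>>10=0x5 ⇒ mov (RR)
  rd@[9:7]=0x6 ⇒ l
  rs@[6:4]=0x7 ⇒ m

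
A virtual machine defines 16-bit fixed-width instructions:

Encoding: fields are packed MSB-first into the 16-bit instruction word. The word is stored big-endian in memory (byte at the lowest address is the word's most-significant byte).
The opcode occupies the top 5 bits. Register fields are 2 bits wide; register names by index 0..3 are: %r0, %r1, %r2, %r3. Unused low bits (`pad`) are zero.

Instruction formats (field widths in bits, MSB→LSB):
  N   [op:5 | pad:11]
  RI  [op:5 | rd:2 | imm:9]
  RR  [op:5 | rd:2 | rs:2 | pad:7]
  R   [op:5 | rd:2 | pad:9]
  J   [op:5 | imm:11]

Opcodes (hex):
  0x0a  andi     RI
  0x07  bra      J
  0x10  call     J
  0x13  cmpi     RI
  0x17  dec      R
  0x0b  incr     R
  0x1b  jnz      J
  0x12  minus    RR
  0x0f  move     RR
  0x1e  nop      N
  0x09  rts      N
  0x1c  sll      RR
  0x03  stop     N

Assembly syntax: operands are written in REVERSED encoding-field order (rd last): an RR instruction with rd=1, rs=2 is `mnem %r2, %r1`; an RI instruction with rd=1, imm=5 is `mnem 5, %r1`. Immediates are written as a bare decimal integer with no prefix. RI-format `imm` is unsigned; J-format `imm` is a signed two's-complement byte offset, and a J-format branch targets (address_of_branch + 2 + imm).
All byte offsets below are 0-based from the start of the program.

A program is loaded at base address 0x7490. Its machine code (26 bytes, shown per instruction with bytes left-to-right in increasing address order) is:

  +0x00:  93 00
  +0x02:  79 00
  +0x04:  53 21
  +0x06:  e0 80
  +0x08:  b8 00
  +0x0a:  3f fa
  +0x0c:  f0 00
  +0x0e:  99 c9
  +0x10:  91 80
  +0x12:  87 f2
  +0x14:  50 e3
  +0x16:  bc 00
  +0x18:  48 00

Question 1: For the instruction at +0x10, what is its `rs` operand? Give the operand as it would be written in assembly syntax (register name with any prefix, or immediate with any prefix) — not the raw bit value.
off 0x10: read 91 80 as big → 0x9180
  top 5b → 0x12 → minus [RR]
  rd: (w>>9)&0x3=0x0 → %r0
  rs: (w>>7)&0x3=0x3 → %r3

%r3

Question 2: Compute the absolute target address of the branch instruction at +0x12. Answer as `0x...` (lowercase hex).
@+12  big-endian(87 f2) = 0x87f2
  top 5b → 0x10 → call [J]
  imm: (w>>0)&0x7ff=0x7f2 (s11→-14) → -14
  target = base 0x7490 + off 0x12 + 2 + imm -14 = 0x7496

0x7496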